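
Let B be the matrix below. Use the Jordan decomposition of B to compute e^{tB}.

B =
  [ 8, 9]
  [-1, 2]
e^{tB} =
  [3*t*exp(5*t) + exp(5*t), 9*t*exp(5*t)]
  [-t*exp(5*t), -3*t*exp(5*t) + exp(5*t)]

Strategy: write B = P · J · P⁻¹ where J is a Jordan canonical form, so e^{tB} = P · e^{tJ} · P⁻¹, and e^{tJ} can be computed block-by-block.

B has Jordan form
J =
  [5, 1]
  [0, 5]
(up to reordering of blocks).

Per-block formulas:
  For a 2×2 Jordan block J_2(5): exp(t · J_2(5)) = e^(5t)·(I + t·N), where N is the 2×2 nilpotent shift.

After assembling e^{tJ} and conjugating by P, we get:

e^{tB} =
  [3*t*exp(5*t) + exp(5*t), 9*t*exp(5*t)]
  [-t*exp(5*t), -3*t*exp(5*t) + exp(5*t)]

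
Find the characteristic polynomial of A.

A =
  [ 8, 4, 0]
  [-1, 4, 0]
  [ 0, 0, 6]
x^3 - 18*x^2 + 108*x - 216

Expanding det(x·I − A) (e.g. by cofactor expansion or by noting that A is similar to its Jordan form J, which has the same characteristic polynomial as A) gives
  χ_A(x) = x^3 - 18*x^2 + 108*x - 216
which factors as (x - 6)^3. The eigenvalues (with algebraic multiplicities) are λ = 6 with multiplicity 3.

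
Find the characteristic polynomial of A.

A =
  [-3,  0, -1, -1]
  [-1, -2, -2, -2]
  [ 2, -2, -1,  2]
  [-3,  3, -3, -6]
x^4 + 12*x^3 + 54*x^2 + 108*x + 81

Expanding det(x·I − A) (e.g. by cofactor expansion or by noting that A is similar to its Jordan form J, which has the same characteristic polynomial as A) gives
  χ_A(x) = x^4 + 12*x^3 + 54*x^2 + 108*x + 81
which factors as (x + 3)^4. The eigenvalues (with algebraic multiplicities) are λ = -3 with multiplicity 4.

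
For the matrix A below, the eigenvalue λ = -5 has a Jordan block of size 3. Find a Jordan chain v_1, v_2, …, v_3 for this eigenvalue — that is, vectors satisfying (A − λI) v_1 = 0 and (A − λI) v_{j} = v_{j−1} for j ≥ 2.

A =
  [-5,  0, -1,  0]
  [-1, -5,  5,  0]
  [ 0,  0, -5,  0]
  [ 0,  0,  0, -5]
A Jordan chain for λ = -5 of length 3:
v_1 = (0, 1, 0, 0)ᵀ
v_2 = (-1, 5, 0, 0)ᵀ
v_3 = (0, 0, 1, 0)ᵀ

Let N = A − (-5)·I. We want v_3 with N^3 v_3 = 0 but N^2 v_3 ≠ 0; then v_{j-1} := N · v_j for j = 3, …, 2.

Pick v_3 = (0, 0, 1, 0)ᵀ.
Then v_2 = N · v_3 = (-1, 5, 0, 0)ᵀ.
Then v_1 = N · v_2 = (0, 1, 0, 0)ᵀ.

Sanity check: (A − (-5)·I) v_1 = (0, 0, 0, 0)ᵀ = 0. ✓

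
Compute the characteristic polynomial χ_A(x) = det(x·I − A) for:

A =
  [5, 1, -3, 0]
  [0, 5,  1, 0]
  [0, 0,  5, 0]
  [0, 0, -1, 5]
x^4 - 20*x^3 + 150*x^2 - 500*x + 625

Expanding det(x·I − A) (e.g. by cofactor expansion or by noting that A is similar to its Jordan form J, which has the same characteristic polynomial as A) gives
  χ_A(x) = x^4 - 20*x^3 + 150*x^2 - 500*x + 625
which factors as (x - 5)^4. The eigenvalues (with algebraic multiplicities) are λ = 5 with multiplicity 4.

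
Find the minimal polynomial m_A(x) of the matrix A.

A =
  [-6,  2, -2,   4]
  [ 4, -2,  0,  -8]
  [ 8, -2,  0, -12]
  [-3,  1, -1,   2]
x^3 + 4*x^2 + 4*x

The characteristic polynomial is χ_A(x) = x*(x + 2)^3, so the eigenvalues are known. The minimal polynomial is
  m_A(x) = Π_λ (x − λ)^{k_λ}
where k_λ is the size of the *largest* Jordan block for λ (equivalently, the smallest k with (A − λI)^k v = 0 for every generalised eigenvector v of λ).

  λ = -2: largest Jordan block has size 2, contributing (x + 2)^2
  λ = 0: largest Jordan block has size 1, contributing (x − 0)

So m_A(x) = x*(x + 2)^2 = x^3 + 4*x^2 + 4*x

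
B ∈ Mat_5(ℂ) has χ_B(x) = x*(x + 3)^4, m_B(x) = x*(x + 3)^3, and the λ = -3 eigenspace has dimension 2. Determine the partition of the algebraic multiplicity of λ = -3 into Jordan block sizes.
Block sizes for λ = -3: [3, 1]

Step 1 — from the characteristic polynomial, algebraic multiplicity of λ = -3 is 4. From dim ker(B − (-3)·I) = 2, there are exactly 2 Jordan blocks for λ = -3.
Step 2 — from the minimal polynomial, the factor (x + 3)^3 tells us the largest block for λ = -3 has size 3.
Step 3 — with total size 4, 2 blocks, and largest block 3, the block sizes (in nonincreasing order) are [3, 1].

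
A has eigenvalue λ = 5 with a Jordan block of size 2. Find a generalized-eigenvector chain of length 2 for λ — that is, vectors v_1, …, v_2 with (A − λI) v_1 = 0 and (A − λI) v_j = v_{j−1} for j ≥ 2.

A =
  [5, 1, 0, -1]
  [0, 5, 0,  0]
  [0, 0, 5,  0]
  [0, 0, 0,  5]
A Jordan chain for λ = 5 of length 2:
v_1 = (1, 0, 0, 0)ᵀ
v_2 = (0, 1, 0, 0)ᵀ

Let N = A − (5)·I. We want v_2 with N^2 v_2 = 0 but N^1 v_2 ≠ 0; then v_{j-1} := N · v_j for j = 2, …, 2.

Pick v_2 = (0, 1, 0, 0)ᵀ.
Then v_1 = N · v_2 = (1, 0, 0, 0)ᵀ.

Sanity check: (A − (5)·I) v_1 = (0, 0, 0, 0)ᵀ = 0. ✓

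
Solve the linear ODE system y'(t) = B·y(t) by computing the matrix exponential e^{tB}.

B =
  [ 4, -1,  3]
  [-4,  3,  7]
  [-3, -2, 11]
e^{tB} =
  [-t^2*exp(6*t)/2 - 2*t*exp(6*t) + exp(6*t), -t^2*exp(6*t)/2 - t*exp(6*t), t^2*exp(6*t) + 3*t*exp(6*t)]
  [-t^2*exp(6*t)/2 - 4*t*exp(6*t), -t^2*exp(6*t)/2 - 3*t*exp(6*t) + exp(6*t), t^2*exp(6*t) + 7*t*exp(6*t)]
  [-t^2*exp(6*t)/2 - 3*t*exp(6*t), -t^2*exp(6*t)/2 - 2*t*exp(6*t), t^2*exp(6*t) + 5*t*exp(6*t) + exp(6*t)]

Strategy: write B = P · J · P⁻¹ where J is a Jordan canonical form, so e^{tB} = P · e^{tJ} · P⁻¹, and e^{tJ} can be computed block-by-block.

B has Jordan form
J =
  [6, 1, 0]
  [0, 6, 1]
  [0, 0, 6]
(up to reordering of blocks).

Per-block formulas:
  For a 3×3 Jordan block J_3(6): exp(t · J_3(6)) = e^(6t)·(I + t·N + (t^2/2)·N^2), where N is the 3×3 nilpotent shift.

After assembling e^{tJ} and conjugating by P, we get:

e^{tB} =
  [-t^2*exp(6*t)/2 - 2*t*exp(6*t) + exp(6*t), -t^2*exp(6*t)/2 - t*exp(6*t), t^2*exp(6*t) + 3*t*exp(6*t)]
  [-t^2*exp(6*t)/2 - 4*t*exp(6*t), -t^2*exp(6*t)/2 - 3*t*exp(6*t) + exp(6*t), t^2*exp(6*t) + 7*t*exp(6*t)]
  [-t^2*exp(6*t)/2 - 3*t*exp(6*t), -t^2*exp(6*t)/2 - 2*t*exp(6*t), t^2*exp(6*t) + 5*t*exp(6*t) + exp(6*t)]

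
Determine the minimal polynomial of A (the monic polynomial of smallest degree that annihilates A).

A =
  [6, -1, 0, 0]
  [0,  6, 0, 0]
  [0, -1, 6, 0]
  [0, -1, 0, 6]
x^2 - 12*x + 36

The characteristic polynomial is χ_A(x) = (x - 6)^4, so the eigenvalues are known. The minimal polynomial is
  m_A(x) = Π_λ (x − λ)^{k_λ}
where k_λ is the size of the *largest* Jordan block for λ (equivalently, the smallest k with (A − λI)^k v = 0 for every generalised eigenvector v of λ).

  λ = 6: largest Jordan block has size 2, contributing (x − 6)^2

So m_A(x) = (x - 6)^2 = x^2 - 12*x + 36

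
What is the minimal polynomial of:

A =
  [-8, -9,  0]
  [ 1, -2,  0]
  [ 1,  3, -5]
x^2 + 10*x + 25

The characteristic polynomial is χ_A(x) = (x + 5)^3, so the eigenvalues are known. The minimal polynomial is
  m_A(x) = Π_λ (x − λ)^{k_λ}
where k_λ is the size of the *largest* Jordan block for λ (equivalently, the smallest k with (A − λI)^k v = 0 for every generalised eigenvector v of λ).

  λ = -5: largest Jordan block has size 2, contributing (x + 5)^2

So m_A(x) = (x + 5)^2 = x^2 + 10*x + 25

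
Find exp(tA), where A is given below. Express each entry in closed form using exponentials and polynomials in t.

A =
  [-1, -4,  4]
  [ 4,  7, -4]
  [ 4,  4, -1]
e^{tA} =
  [exp(-t), -exp(3*t) + exp(-t), exp(3*t) - exp(-t)]
  [exp(3*t) - exp(-t), 2*exp(3*t) - exp(-t), -exp(3*t) + exp(-t)]
  [exp(3*t) - exp(-t), exp(3*t) - exp(-t), exp(-t)]

Strategy: write A = P · J · P⁻¹ where J is a Jordan canonical form, so e^{tA} = P · e^{tJ} · P⁻¹, and e^{tJ} can be computed block-by-block.

A has Jordan form
J =
  [-1, 0, 0]
  [ 0, 3, 0]
  [ 0, 0, 3]
(up to reordering of blocks).

Per-block formulas:
  For a 1×1 block at λ = -1: exp(t · [-1]) = [e^(-1t)].
  For a 1×1 block at λ = 3: exp(t · [3]) = [e^(3t)].

After assembling e^{tJ} and conjugating by P, we get:

e^{tA} =
  [exp(-t), -exp(3*t) + exp(-t), exp(3*t) - exp(-t)]
  [exp(3*t) - exp(-t), 2*exp(3*t) - exp(-t), -exp(3*t) + exp(-t)]
  [exp(3*t) - exp(-t), exp(3*t) - exp(-t), exp(-t)]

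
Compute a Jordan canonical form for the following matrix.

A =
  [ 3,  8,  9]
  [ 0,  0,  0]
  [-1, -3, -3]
J_3(0)

The characteristic polynomial is
  det(x·I − A) = x^3

Eigenvalues and multiplicities (the geometric multiplicity of λ is n − rank(A − λI), which equals the number of Jordan blocks for λ):
  λ = 0: algebraic multiplicity = 3, geometric multiplicity = 1

Determining the block sizes for each eigenvalue:
  λ = 0: one block (gm = 1), so the single block has size am = 3 → block sizes [3]

Assembling the blocks gives a Jordan form
J =
  [0, 1, 0]
  [0, 0, 1]
  [0, 0, 0]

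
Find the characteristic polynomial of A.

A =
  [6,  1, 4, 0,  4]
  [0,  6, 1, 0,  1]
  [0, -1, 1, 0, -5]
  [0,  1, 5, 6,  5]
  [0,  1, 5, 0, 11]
x^5 - 30*x^4 + 360*x^3 - 2160*x^2 + 6480*x - 7776

Expanding det(x·I − A) (e.g. by cofactor expansion or by noting that A is similar to its Jordan form J, which has the same characteristic polynomial as A) gives
  χ_A(x) = x^5 - 30*x^4 + 360*x^3 - 2160*x^2 + 6480*x - 7776
which factors as (x - 6)^5. The eigenvalues (with algebraic multiplicities) are λ = 6 with multiplicity 5.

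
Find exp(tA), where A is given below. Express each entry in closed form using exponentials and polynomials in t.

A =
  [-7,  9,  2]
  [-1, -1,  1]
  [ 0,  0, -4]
e^{tA} =
  [-3*t*exp(-4*t) + exp(-4*t), 9*t*exp(-4*t), 3*t^2*exp(-4*t)/2 + 2*t*exp(-4*t)]
  [-t*exp(-4*t), 3*t*exp(-4*t) + exp(-4*t), t^2*exp(-4*t)/2 + t*exp(-4*t)]
  [0, 0, exp(-4*t)]

Strategy: write A = P · J · P⁻¹ where J is a Jordan canonical form, so e^{tA} = P · e^{tJ} · P⁻¹, and e^{tJ} can be computed block-by-block.

A has Jordan form
J =
  [-4,  1,  0]
  [ 0, -4,  1]
  [ 0,  0, -4]
(up to reordering of blocks).

Per-block formulas:
  For a 3×3 Jordan block J_3(-4): exp(t · J_3(-4)) = e^(-4t)·(I + t·N + (t^2/2)·N^2), where N is the 3×3 nilpotent shift.

After assembling e^{tJ} and conjugating by P, we get:

e^{tA} =
  [-3*t*exp(-4*t) + exp(-4*t), 9*t*exp(-4*t), 3*t^2*exp(-4*t)/2 + 2*t*exp(-4*t)]
  [-t*exp(-4*t), 3*t*exp(-4*t) + exp(-4*t), t^2*exp(-4*t)/2 + t*exp(-4*t)]
  [0, 0, exp(-4*t)]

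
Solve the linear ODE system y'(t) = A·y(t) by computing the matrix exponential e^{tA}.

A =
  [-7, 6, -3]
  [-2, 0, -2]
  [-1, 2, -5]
e^{tA} =
  [-3*t*exp(-4*t) + exp(-4*t), 6*t*exp(-4*t), -3*t*exp(-4*t)]
  [-2*t*exp(-4*t), 4*t*exp(-4*t) + exp(-4*t), -2*t*exp(-4*t)]
  [-t*exp(-4*t), 2*t*exp(-4*t), -t*exp(-4*t) + exp(-4*t)]

Strategy: write A = P · J · P⁻¹ where J is a Jordan canonical form, so e^{tA} = P · e^{tJ} · P⁻¹, and e^{tJ} can be computed block-by-block.

A has Jordan form
J =
  [-4,  1,  0]
  [ 0, -4,  0]
  [ 0,  0, -4]
(up to reordering of blocks).

Per-block formulas:
  For a 2×2 Jordan block J_2(-4): exp(t · J_2(-4)) = e^(-4t)·(I + t·N), where N is the 2×2 nilpotent shift.
  For a 1×1 block at λ = -4: exp(t · [-4]) = [e^(-4t)].

After assembling e^{tJ} and conjugating by P, we get:

e^{tA} =
  [-3*t*exp(-4*t) + exp(-4*t), 6*t*exp(-4*t), -3*t*exp(-4*t)]
  [-2*t*exp(-4*t), 4*t*exp(-4*t) + exp(-4*t), -2*t*exp(-4*t)]
  [-t*exp(-4*t), 2*t*exp(-4*t), -t*exp(-4*t) + exp(-4*t)]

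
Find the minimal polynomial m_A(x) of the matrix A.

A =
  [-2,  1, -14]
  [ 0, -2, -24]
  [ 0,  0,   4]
x^3 - 12*x - 16

The characteristic polynomial is χ_A(x) = (x - 4)*(x + 2)^2, so the eigenvalues are known. The minimal polynomial is
  m_A(x) = Π_λ (x − λ)^{k_λ}
where k_λ is the size of the *largest* Jordan block for λ (equivalently, the smallest k with (A − λI)^k v = 0 for every generalised eigenvector v of λ).

  λ = -2: largest Jordan block has size 2, contributing (x + 2)^2
  λ = 4: largest Jordan block has size 1, contributing (x − 4)

So m_A(x) = (x - 4)*(x + 2)^2 = x^3 - 12*x - 16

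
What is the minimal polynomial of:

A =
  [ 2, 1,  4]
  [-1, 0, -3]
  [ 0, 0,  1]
x^3 - 3*x^2 + 3*x - 1

The characteristic polynomial is χ_A(x) = (x - 1)^3, so the eigenvalues are known. The minimal polynomial is
  m_A(x) = Π_λ (x − λ)^{k_λ}
where k_λ is the size of the *largest* Jordan block for λ (equivalently, the smallest k with (A − λI)^k v = 0 for every generalised eigenvector v of λ).

  λ = 1: largest Jordan block has size 3, contributing (x − 1)^3

So m_A(x) = (x - 1)^3 = x^3 - 3*x^2 + 3*x - 1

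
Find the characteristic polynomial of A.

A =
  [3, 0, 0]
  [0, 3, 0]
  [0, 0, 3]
x^3 - 9*x^2 + 27*x - 27

Expanding det(x·I − A) (e.g. by cofactor expansion or by noting that A is similar to its Jordan form J, which has the same characteristic polynomial as A) gives
  χ_A(x) = x^3 - 9*x^2 + 27*x - 27
which factors as (x - 3)^3. The eigenvalues (with algebraic multiplicities) are λ = 3 with multiplicity 3.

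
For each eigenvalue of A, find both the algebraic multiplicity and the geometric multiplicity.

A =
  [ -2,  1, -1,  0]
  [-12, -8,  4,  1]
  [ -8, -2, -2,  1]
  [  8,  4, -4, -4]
λ = -4: alg = 4, geom = 2

Step 1 — factor the characteristic polynomial to read off the algebraic multiplicities:
  χ_A(x) = (x + 4)^4

Step 2 — compute geometric multiplicities via the rank-nullity identity g(λ) = n − rank(A − λI):
  rank(A − (-4)·I) = 2, so dim ker(A − (-4)·I) = n − 2 = 2

Summary:
  λ = -4: algebraic multiplicity = 4, geometric multiplicity = 2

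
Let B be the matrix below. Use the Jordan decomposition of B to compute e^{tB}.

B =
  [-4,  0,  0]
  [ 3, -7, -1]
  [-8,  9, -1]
e^{tB} =
  [exp(-4*t), 0, 0]
  [-t^2*exp(-4*t)/2 + 3*t*exp(-4*t), -3*t*exp(-4*t) + exp(-4*t), -t*exp(-4*t)]
  [3*t^2*exp(-4*t)/2 - 8*t*exp(-4*t), 9*t*exp(-4*t), 3*t*exp(-4*t) + exp(-4*t)]

Strategy: write B = P · J · P⁻¹ where J is a Jordan canonical form, so e^{tB} = P · e^{tJ} · P⁻¹, and e^{tJ} can be computed block-by-block.

B has Jordan form
J =
  [-4,  1,  0]
  [ 0, -4,  1]
  [ 0,  0, -4]
(up to reordering of blocks).

Per-block formulas:
  For a 3×3 Jordan block J_3(-4): exp(t · J_3(-4)) = e^(-4t)·(I + t·N + (t^2/2)·N^2), where N is the 3×3 nilpotent shift.

After assembling e^{tJ} and conjugating by P, we get:

e^{tB} =
  [exp(-4*t), 0, 0]
  [-t^2*exp(-4*t)/2 + 3*t*exp(-4*t), -3*t*exp(-4*t) + exp(-4*t), -t*exp(-4*t)]
  [3*t^2*exp(-4*t)/2 - 8*t*exp(-4*t), 9*t*exp(-4*t), 3*t*exp(-4*t) + exp(-4*t)]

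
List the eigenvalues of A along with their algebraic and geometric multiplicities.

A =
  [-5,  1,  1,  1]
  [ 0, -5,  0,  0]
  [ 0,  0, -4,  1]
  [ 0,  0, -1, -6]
λ = -5: alg = 4, geom = 2

Step 1 — factor the characteristic polynomial to read off the algebraic multiplicities:
  χ_A(x) = (x + 5)^4

Step 2 — compute geometric multiplicities via the rank-nullity identity g(λ) = n − rank(A − λI):
  rank(A − (-5)·I) = 2, so dim ker(A − (-5)·I) = n − 2 = 2

Summary:
  λ = -5: algebraic multiplicity = 4, geometric multiplicity = 2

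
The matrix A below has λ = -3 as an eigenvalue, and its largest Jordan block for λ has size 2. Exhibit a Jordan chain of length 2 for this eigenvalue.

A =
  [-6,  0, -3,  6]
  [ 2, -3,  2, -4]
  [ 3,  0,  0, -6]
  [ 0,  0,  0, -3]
A Jordan chain for λ = -3 of length 2:
v_1 = (-3, 2, 3, 0)ᵀ
v_2 = (1, 0, 0, 0)ᵀ

Let N = A − (-3)·I. We want v_2 with N^2 v_2 = 0 but N^1 v_2 ≠ 0; then v_{j-1} := N · v_j for j = 2, …, 2.

Pick v_2 = (1, 0, 0, 0)ᵀ.
Then v_1 = N · v_2 = (-3, 2, 3, 0)ᵀ.

Sanity check: (A − (-3)·I) v_1 = (0, 0, 0, 0)ᵀ = 0. ✓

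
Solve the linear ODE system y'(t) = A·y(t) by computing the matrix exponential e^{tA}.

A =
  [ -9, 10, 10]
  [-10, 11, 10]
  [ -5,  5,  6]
e^{tA} =
  [-2*exp(6*t) + 3*exp(t), 2*exp(6*t) - 2*exp(t), 2*exp(6*t) - 2*exp(t)]
  [-2*exp(6*t) + 2*exp(t), 2*exp(6*t) - exp(t), 2*exp(6*t) - 2*exp(t)]
  [-exp(6*t) + exp(t), exp(6*t) - exp(t), exp(6*t)]

Strategy: write A = P · J · P⁻¹ where J is a Jordan canonical form, so e^{tA} = P · e^{tJ} · P⁻¹, and e^{tJ} can be computed block-by-block.

A has Jordan form
J =
  [1, 0, 0]
  [0, 1, 0]
  [0, 0, 6]
(up to reordering of blocks).

Per-block formulas:
  For a 1×1 block at λ = 1: exp(t · [1]) = [e^(1t)].
  For a 1×1 block at λ = 6: exp(t · [6]) = [e^(6t)].

After assembling e^{tJ} and conjugating by P, we get:

e^{tA} =
  [-2*exp(6*t) + 3*exp(t), 2*exp(6*t) - 2*exp(t), 2*exp(6*t) - 2*exp(t)]
  [-2*exp(6*t) + 2*exp(t), 2*exp(6*t) - exp(t), 2*exp(6*t) - 2*exp(t)]
  [-exp(6*t) + exp(t), exp(6*t) - exp(t), exp(6*t)]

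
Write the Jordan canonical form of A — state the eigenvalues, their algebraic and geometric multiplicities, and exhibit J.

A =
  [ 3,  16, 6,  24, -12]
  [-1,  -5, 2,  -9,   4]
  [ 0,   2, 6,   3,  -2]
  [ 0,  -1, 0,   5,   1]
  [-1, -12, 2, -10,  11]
J_2(1) ⊕ J_3(6)

The characteristic polynomial is
  det(x·I − A) = x^5 - 20*x^4 + 145*x^3 - 450*x^2 + 540*x - 216 = (x - 6)^3*(x - 1)^2

Eigenvalues and multiplicities (the geometric multiplicity of λ is n − rank(A − λI), which equals the number of Jordan blocks for λ):
  λ = 1: algebraic multiplicity = 2, geometric multiplicity = 1
  λ = 6: algebraic multiplicity = 3, geometric multiplicity = 1

Determining the block sizes for each eigenvalue:
  λ = 1: one block (gm = 1), so the single block has size am = 2 → block sizes [2]
  λ = 6: one block (gm = 1), so the single block has size am = 3 → block sizes [3]

Assembling the blocks gives a Jordan form
J =
  [1, 1, 0, 0, 0]
  [0, 1, 0, 0, 0]
  [0, 0, 6, 1, 0]
  [0, 0, 0, 6, 1]
  [0, 0, 0, 0, 6]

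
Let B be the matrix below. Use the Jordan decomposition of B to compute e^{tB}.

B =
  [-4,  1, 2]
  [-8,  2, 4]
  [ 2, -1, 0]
e^{tB} =
  [2*t - 2 + 3*exp(-2*t), -t + 1 - exp(-2*t), 1 - exp(-2*t)]
  [4*t - 6 + 6*exp(-2*t), -2*t + 3 - 2*exp(-2*t), 2 - 2*exp(-2*t)]
  [2*t, -t, 1]

Strategy: write B = P · J · P⁻¹ where J is a Jordan canonical form, so e^{tB} = P · e^{tJ} · P⁻¹, and e^{tJ} can be computed block-by-block.

B has Jordan form
J =
  [-2, 0, 0]
  [ 0, 0, 1]
  [ 0, 0, 0]
(up to reordering of blocks).

Per-block formulas:
  For a 1×1 block at λ = -2: exp(t · [-2]) = [e^(-2t)].
  For a 2×2 Jordan block J_2(0): exp(t · J_2(0)) = e^(0t)·(I + t·N), where N is the 2×2 nilpotent shift.

After assembling e^{tJ} and conjugating by P, we get:

e^{tB} =
  [2*t - 2 + 3*exp(-2*t), -t + 1 - exp(-2*t), 1 - exp(-2*t)]
  [4*t - 6 + 6*exp(-2*t), -2*t + 3 - 2*exp(-2*t), 2 - 2*exp(-2*t)]
  [2*t, -t, 1]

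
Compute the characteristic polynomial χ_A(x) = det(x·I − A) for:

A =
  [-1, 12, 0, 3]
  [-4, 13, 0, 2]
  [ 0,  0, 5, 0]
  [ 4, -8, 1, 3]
x^4 - 20*x^3 + 150*x^2 - 500*x + 625

Expanding det(x·I − A) (e.g. by cofactor expansion or by noting that A is similar to its Jordan form J, which has the same characteristic polynomial as A) gives
  χ_A(x) = x^4 - 20*x^3 + 150*x^2 - 500*x + 625
which factors as (x - 5)^4. The eigenvalues (with algebraic multiplicities) are λ = 5 with multiplicity 4.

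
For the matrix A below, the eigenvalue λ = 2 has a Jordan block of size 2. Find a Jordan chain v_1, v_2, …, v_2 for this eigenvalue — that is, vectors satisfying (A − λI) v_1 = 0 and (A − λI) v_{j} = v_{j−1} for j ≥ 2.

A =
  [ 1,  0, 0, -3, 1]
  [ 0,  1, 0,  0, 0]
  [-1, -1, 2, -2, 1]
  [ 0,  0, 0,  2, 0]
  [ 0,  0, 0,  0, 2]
A Jordan chain for λ = 2 of length 2:
v_1 = (0, 0, -1, 0, 0)ᵀ
v_2 = (3, 0, 0, -1, 0)ᵀ

Let N = A − (2)·I. We want v_2 with N^2 v_2 = 0 but N^1 v_2 ≠ 0; then v_{j-1} := N · v_j for j = 2, …, 2.

Pick v_2 = (3, 0, 0, -1, 0)ᵀ.
Then v_1 = N · v_2 = (0, 0, -1, 0, 0)ᵀ.

Sanity check: (A − (2)·I) v_1 = (0, 0, 0, 0, 0)ᵀ = 0. ✓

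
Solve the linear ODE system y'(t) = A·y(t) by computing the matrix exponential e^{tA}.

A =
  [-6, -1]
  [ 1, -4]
e^{tA} =
  [-t*exp(-5*t) + exp(-5*t), -t*exp(-5*t)]
  [t*exp(-5*t), t*exp(-5*t) + exp(-5*t)]

Strategy: write A = P · J · P⁻¹ where J is a Jordan canonical form, so e^{tA} = P · e^{tJ} · P⁻¹, and e^{tJ} can be computed block-by-block.

A has Jordan form
J =
  [-5,  1]
  [ 0, -5]
(up to reordering of blocks).

Per-block formulas:
  For a 2×2 Jordan block J_2(-5): exp(t · J_2(-5)) = e^(-5t)·(I + t·N), where N is the 2×2 nilpotent shift.

After assembling e^{tJ} and conjugating by P, we get:

e^{tA} =
  [-t*exp(-5*t) + exp(-5*t), -t*exp(-5*t)]
  [t*exp(-5*t), t*exp(-5*t) + exp(-5*t)]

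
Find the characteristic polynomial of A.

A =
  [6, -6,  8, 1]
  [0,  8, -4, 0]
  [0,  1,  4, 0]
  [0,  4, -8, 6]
x^4 - 24*x^3 + 216*x^2 - 864*x + 1296

Expanding det(x·I − A) (e.g. by cofactor expansion or by noting that A is similar to its Jordan form J, which has the same characteristic polynomial as A) gives
  χ_A(x) = x^4 - 24*x^3 + 216*x^2 - 864*x + 1296
which factors as (x - 6)^4. The eigenvalues (with algebraic multiplicities) are λ = 6 with multiplicity 4.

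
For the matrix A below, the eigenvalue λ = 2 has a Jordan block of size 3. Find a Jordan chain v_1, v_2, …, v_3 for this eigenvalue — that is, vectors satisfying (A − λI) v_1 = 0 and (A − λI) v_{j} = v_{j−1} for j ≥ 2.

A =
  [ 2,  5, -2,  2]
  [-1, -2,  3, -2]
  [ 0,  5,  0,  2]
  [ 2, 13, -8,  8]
A Jordan chain for λ = 2 of length 3:
v_1 = (-1, 0, -1, -1)ᵀ
v_2 = (0, -1, 0, 2)ᵀ
v_3 = (1, 0, 0, 0)ᵀ

Let N = A − (2)·I. We want v_3 with N^3 v_3 = 0 but N^2 v_3 ≠ 0; then v_{j-1} := N · v_j for j = 3, …, 2.

Pick v_3 = (1, 0, 0, 0)ᵀ.
Then v_2 = N · v_3 = (0, -1, 0, 2)ᵀ.
Then v_1 = N · v_2 = (-1, 0, -1, -1)ᵀ.

Sanity check: (A − (2)·I) v_1 = (0, 0, 0, 0)ᵀ = 0. ✓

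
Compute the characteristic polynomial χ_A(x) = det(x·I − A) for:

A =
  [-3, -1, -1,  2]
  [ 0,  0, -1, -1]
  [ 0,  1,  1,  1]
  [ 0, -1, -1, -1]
x^4 + 3*x^3

Expanding det(x·I − A) (e.g. by cofactor expansion or by noting that A is similar to its Jordan form J, which has the same characteristic polynomial as A) gives
  χ_A(x) = x^4 + 3*x^3
which factors as x^3*(x + 3). The eigenvalues (with algebraic multiplicities) are λ = -3 with multiplicity 1, λ = 0 with multiplicity 3.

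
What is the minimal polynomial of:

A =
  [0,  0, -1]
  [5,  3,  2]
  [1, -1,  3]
x^3 - 6*x^2 + 12*x - 8

The characteristic polynomial is χ_A(x) = (x - 2)^3, so the eigenvalues are known. The minimal polynomial is
  m_A(x) = Π_λ (x − λ)^{k_λ}
where k_λ is the size of the *largest* Jordan block for λ (equivalently, the smallest k with (A − λI)^k v = 0 for every generalised eigenvector v of λ).

  λ = 2: largest Jordan block has size 3, contributing (x − 2)^3

So m_A(x) = (x - 2)^3 = x^3 - 6*x^2 + 12*x - 8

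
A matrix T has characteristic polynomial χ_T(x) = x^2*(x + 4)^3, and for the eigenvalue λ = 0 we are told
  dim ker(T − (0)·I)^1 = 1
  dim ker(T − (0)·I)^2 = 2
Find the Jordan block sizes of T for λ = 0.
Block sizes for λ = 0: [2]

From the dimensions of kernels of powers, the number of Jordan blocks of size at least j is d_j − d_{j−1} where d_j = dim ker(N^j) (with d_0 = 0). Computing the differences gives [1, 1].
The number of blocks of size exactly k is (#blocks of size ≥ k) − (#blocks of size ≥ k + 1), so the partition is: 1 block(s) of size 2.
In nonincreasing order the block sizes are [2].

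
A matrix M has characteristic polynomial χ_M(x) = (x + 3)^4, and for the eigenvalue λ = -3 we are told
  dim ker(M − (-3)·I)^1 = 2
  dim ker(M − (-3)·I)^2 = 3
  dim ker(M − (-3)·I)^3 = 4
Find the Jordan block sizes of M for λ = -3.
Block sizes for λ = -3: [3, 1]

From the dimensions of kernels of powers, the number of Jordan blocks of size at least j is d_j − d_{j−1} where d_j = dim ker(N^j) (with d_0 = 0). Computing the differences gives [2, 1, 1].
The number of blocks of size exactly k is (#blocks of size ≥ k) − (#blocks of size ≥ k + 1), so the partition is: 1 block(s) of size 1, 1 block(s) of size 3.
In nonincreasing order the block sizes are [3, 1].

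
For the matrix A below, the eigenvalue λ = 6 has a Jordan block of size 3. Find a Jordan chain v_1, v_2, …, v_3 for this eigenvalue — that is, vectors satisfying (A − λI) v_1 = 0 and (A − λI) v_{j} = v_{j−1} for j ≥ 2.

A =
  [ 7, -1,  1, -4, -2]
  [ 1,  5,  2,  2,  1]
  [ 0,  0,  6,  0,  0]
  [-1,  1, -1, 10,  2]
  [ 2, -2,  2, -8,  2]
A Jordan chain for λ = 6 of length 3:
v_1 = (-1, -1, 0, 1, -2)ᵀ
v_2 = (1, 2, 0, -1, 2)ᵀ
v_3 = (0, 0, 1, 0, 0)ᵀ

Let N = A − (6)·I. We want v_3 with N^3 v_3 = 0 but N^2 v_3 ≠ 0; then v_{j-1} := N · v_j for j = 3, …, 2.

Pick v_3 = (0, 0, 1, 0, 0)ᵀ.
Then v_2 = N · v_3 = (1, 2, 0, -1, 2)ᵀ.
Then v_1 = N · v_2 = (-1, -1, 0, 1, -2)ᵀ.

Sanity check: (A − (6)·I) v_1 = (0, 0, 0, 0, 0)ᵀ = 0. ✓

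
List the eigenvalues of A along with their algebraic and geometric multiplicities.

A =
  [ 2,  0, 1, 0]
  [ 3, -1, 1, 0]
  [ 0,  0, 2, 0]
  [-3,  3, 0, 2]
λ = -1: alg = 1, geom = 1; λ = 2: alg = 3, geom = 2

Step 1 — factor the characteristic polynomial to read off the algebraic multiplicities:
  χ_A(x) = (x - 2)^3*(x + 1)

Step 2 — compute geometric multiplicities via the rank-nullity identity g(λ) = n − rank(A − λI):
  rank(A − (-1)·I) = 3, so dim ker(A − (-1)·I) = n − 3 = 1
  rank(A − (2)·I) = 2, so dim ker(A − (2)·I) = n − 2 = 2

Summary:
  λ = -1: algebraic multiplicity = 1, geometric multiplicity = 1
  λ = 2: algebraic multiplicity = 3, geometric multiplicity = 2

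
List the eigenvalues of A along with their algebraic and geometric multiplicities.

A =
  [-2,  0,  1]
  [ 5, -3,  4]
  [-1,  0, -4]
λ = -3: alg = 3, geom = 1

Step 1 — factor the characteristic polynomial to read off the algebraic multiplicities:
  χ_A(x) = (x + 3)^3

Step 2 — compute geometric multiplicities via the rank-nullity identity g(λ) = n − rank(A − λI):
  rank(A − (-3)·I) = 2, so dim ker(A − (-3)·I) = n − 2 = 1

Summary:
  λ = -3: algebraic multiplicity = 3, geometric multiplicity = 1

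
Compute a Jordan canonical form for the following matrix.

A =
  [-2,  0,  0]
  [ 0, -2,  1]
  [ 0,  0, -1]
J_1(-2) ⊕ J_1(-2) ⊕ J_1(-1)

The characteristic polynomial is
  det(x·I − A) = x^3 + 5*x^2 + 8*x + 4 = (x + 1)*(x + 2)^2

Eigenvalues and multiplicities (the geometric multiplicity of λ is n − rank(A − λI), which equals the number of Jordan blocks for λ):
  λ = -2: algebraic multiplicity = 2, geometric multiplicity = 2
  λ = -1: algebraic multiplicity = 1, geometric multiplicity = 1

Determining the block sizes for each eigenvalue:
  λ = -2: gm = am = 2, so every block has size 1 → block sizes [1, 1]
  λ = -1: one block (gm = 1), so the single block has size am = 1 → block sizes [1]

Assembling the blocks gives a Jordan form
J =
  [-2,  0,  0]
  [ 0, -2,  0]
  [ 0,  0, -1]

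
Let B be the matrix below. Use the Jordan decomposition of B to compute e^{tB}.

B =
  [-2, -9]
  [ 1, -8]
e^{tB} =
  [3*t*exp(-5*t) + exp(-5*t), -9*t*exp(-5*t)]
  [t*exp(-5*t), -3*t*exp(-5*t) + exp(-5*t)]

Strategy: write B = P · J · P⁻¹ where J is a Jordan canonical form, so e^{tB} = P · e^{tJ} · P⁻¹, and e^{tJ} can be computed block-by-block.

B has Jordan form
J =
  [-5,  1]
  [ 0, -5]
(up to reordering of blocks).

Per-block formulas:
  For a 2×2 Jordan block J_2(-5): exp(t · J_2(-5)) = e^(-5t)·(I + t·N), where N is the 2×2 nilpotent shift.

After assembling e^{tJ} and conjugating by P, we get:

e^{tB} =
  [3*t*exp(-5*t) + exp(-5*t), -9*t*exp(-5*t)]
  [t*exp(-5*t), -3*t*exp(-5*t) + exp(-5*t)]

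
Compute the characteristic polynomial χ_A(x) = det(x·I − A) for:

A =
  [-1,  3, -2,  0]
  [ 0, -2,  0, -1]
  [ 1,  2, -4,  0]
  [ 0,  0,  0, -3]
x^4 + 10*x^3 + 37*x^2 + 60*x + 36

Expanding det(x·I − A) (e.g. by cofactor expansion or by noting that A is similar to its Jordan form J, which has the same characteristic polynomial as A) gives
  χ_A(x) = x^4 + 10*x^3 + 37*x^2 + 60*x + 36
which factors as (x + 2)^2*(x + 3)^2. The eigenvalues (with algebraic multiplicities) are λ = -3 with multiplicity 2, λ = -2 with multiplicity 2.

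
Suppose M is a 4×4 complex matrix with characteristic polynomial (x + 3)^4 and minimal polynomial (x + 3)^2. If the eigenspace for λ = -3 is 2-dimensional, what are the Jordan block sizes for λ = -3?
Block sizes for λ = -3: [2, 2]

Step 1 — from the characteristic polynomial, algebraic multiplicity of λ = -3 is 4. From dim ker(M − (-3)·I) = 2, there are exactly 2 Jordan blocks for λ = -3.
Step 2 — from the minimal polynomial, the factor (x + 3)^2 tells us the largest block for λ = -3 has size 2.
Step 3 — with total size 4, 2 blocks, and largest block 2, the block sizes (in nonincreasing order) are [2, 2].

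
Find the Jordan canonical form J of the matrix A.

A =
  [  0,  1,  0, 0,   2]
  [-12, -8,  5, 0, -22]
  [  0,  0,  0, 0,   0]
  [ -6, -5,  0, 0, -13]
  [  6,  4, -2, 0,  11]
J_3(0) ⊕ J_1(0) ⊕ J_1(3)

The characteristic polynomial is
  det(x·I − A) = x^5 - 3*x^4 = x^4*(x - 3)

Eigenvalues and multiplicities (the geometric multiplicity of λ is n − rank(A − λI), which equals the number of Jordan blocks for λ):
  λ = 0: algebraic multiplicity = 4, geometric multiplicity = 2
  λ = 3: algebraic multiplicity = 1, geometric multiplicity = 1

Determining the block sizes for each eigenvalue:
  λ = 0: with am = 4 and gm = 2, the partition is not yet determined (e.g. several partitions of 4 into 2 parts exist). Let N = A − (0)·I. Computing rank(N^1) = 3, rank(N^2) = 2, rank(N^3) = 1; the number of blocks of size ≥ j is rank(N^{j−1}) − rank(N^j), giving [2, 1, 1]. So we have 1 block(s) of size 3, 1 block(s) of size 1 → block sizes [3, 1]
  λ = 3: one block (gm = 1), so the single block has size am = 1 → block sizes [1]

Assembling the blocks gives a Jordan form
J =
  [0, 1, 0, 0, 0]
  [0, 0, 1, 0, 0]
  [0, 0, 0, 0, 0]
  [0, 0, 0, 0, 0]
  [0, 0, 0, 0, 3]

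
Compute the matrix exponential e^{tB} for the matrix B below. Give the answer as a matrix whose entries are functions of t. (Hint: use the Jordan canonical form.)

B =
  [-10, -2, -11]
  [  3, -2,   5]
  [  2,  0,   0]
e^{tB} =
  [4*t^2*exp(-4*t) - 6*t*exp(-4*t) + exp(-4*t), 4*t^2*exp(-4*t) - 2*t*exp(-4*t), 6*t^2*exp(-4*t) - 11*t*exp(-4*t)]
  [-t^2*exp(-4*t) + 3*t*exp(-4*t), -t^2*exp(-4*t) + 2*t*exp(-4*t) + exp(-4*t), -3*t^2*exp(-4*t)/2 + 5*t*exp(-4*t)]
  [-2*t^2*exp(-4*t) + 2*t*exp(-4*t), -2*t^2*exp(-4*t), -3*t^2*exp(-4*t) + 4*t*exp(-4*t) + exp(-4*t)]

Strategy: write B = P · J · P⁻¹ where J is a Jordan canonical form, so e^{tB} = P · e^{tJ} · P⁻¹, and e^{tJ} can be computed block-by-block.

B has Jordan form
J =
  [-4,  1,  0]
  [ 0, -4,  1]
  [ 0,  0, -4]
(up to reordering of blocks).

Per-block formulas:
  For a 3×3 Jordan block J_3(-4): exp(t · J_3(-4)) = e^(-4t)·(I + t·N + (t^2/2)·N^2), where N is the 3×3 nilpotent shift.

After assembling e^{tJ} and conjugating by P, we get:

e^{tB} =
  [4*t^2*exp(-4*t) - 6*t*exp(-4*t) + exp(-4*t), 4*t^2*exp(-4*t) - 2*t*exp(-4*t), 6*t^2*exp(-4*t) - 11*t*exp(-4*t)]
  [-t^2*exp(-4*t) + 3*t*exp(-4*t), -t^2*exp(-4*t) + 2*t*exp(-4*t) + exp(-4*t), -3*t^2*exp(-4*t)/2 + 5*t*exp(-4*t)]
  [-2*t^2*exp(-4*t) + 2*t*exp(-4*t), -2*t^2*exp(-4*t), -3*t^2*exp(-4*t) + 4*t*exp(-4*t) + exp(-4*t)]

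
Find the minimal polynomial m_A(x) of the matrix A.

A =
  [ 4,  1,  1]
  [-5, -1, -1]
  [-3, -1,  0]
x^3 - 3*x^2 + 3*x - 1

The characteristic polynomial is χ_A(x) = (x - 1)^3, so the eigenvalues are known. The minimal polynomial is
  m_A(x) = Π_λ (x − λ)^{k_λ}
where k_λ is the size of the *largest* Jordan block for λ (equivalently, the smallest k with (A − λI)^k v = 0 for every generalised eigenvector v of λ).

  λ = 1: largest Jordan block has size 3, contributing (x − 1)^3

So m_A(x) = (x - 1)^3 = x^3 - 3*x^2 + 3*x - 1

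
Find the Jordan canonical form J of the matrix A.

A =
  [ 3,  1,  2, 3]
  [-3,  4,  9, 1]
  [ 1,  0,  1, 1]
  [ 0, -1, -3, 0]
J_2(2) ⊕ J_2(2)

The characteristic polynomial is
  det(x·I − A) = x^4 - 8*x^3 + 24*x^2 - 32*x + 16 = (x - 2)^4

Eigenvalues and multiplicities (the geometric multiplicity of λ is n − rank(A − λI), which equals the number of Jordan blocks for λ):
  λ = 2: algebraic multiplicity = 4, geometric multiplicity = 2

Determining the block sizes for each eigenvalue:
  λ = 2: with am = 4 and gm = 2, the partition is not yet determined (e.g. several partitions of 4 into 2 parts exist). Let N = A − (2)·I. Computing rank(N^1) = 2, rank(N^2) = 0; the number of blocks of size ≥ j is rank(N^{j−1}) − rank(N^j), giving [2, 2]. So we have 2 block(s) of size 2 → block sizes [2, 2]

Assembling the blocks gives a Jordan form
J =
  [2, 1, 0, 0]
  [0, 2, 0, 0]
  [0, 0, 2, 1]
  [0, 0, 0, 2]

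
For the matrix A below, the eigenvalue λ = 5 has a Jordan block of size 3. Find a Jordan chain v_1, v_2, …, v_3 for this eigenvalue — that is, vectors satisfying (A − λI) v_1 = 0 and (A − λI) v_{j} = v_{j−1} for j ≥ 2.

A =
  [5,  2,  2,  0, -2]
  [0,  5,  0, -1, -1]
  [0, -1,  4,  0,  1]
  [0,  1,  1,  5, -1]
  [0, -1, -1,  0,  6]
A Jordan chain for λ = 5 of length 3:
v_1 = (-2, 0, 1, -1, 1)ᵀ
v_2 = (0, -1, 0, 0, 0)ᵀ
v_3 = (0, 0, 0, 1, 0)ᵀ

Let N = A − (5)·I. We want v_3 with N^3 v_3 = 0 but N^2 v_3 ≠ 0; then v_{j-1} := N · v_j for j = 3, …, 2.

Pick v_3 = (0, 0, 0, 1, 0)ᵀ.
Then v_2 = N · v_3 = (0, -1, 0, 0, 0)ᵀ.
Then v_1 = N · v_2 = (-2, 0, 1, -1, 1)ᵀ.

Sanity check: (A − (5)·I) v_1 = (0, 0, 0, 0, 0)ᵀ = 0. ✓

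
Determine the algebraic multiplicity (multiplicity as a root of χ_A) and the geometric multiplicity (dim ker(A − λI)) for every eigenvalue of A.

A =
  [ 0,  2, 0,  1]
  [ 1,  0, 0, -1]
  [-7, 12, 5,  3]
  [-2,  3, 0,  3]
λ = 1: alg = 3, geom = 1; λ = 5: alg = 1, geom = 1

Step 1 — factor the characteristic polynomial to read off the algebraic multiplicities:
  χ_A(x) = (x - 5)*(x - 1)^3

Step 2 — compute geometric multiplicities via the rank-nullity identity g(λ) = n − rank(A − λI):
  rank(A − (1)·I) = 3, so dim ker(A − (1)·I) = n − 3 = 1
  rank(A − (5)·I) = 3, so dim ker(A − (5)·I) = n − 3 = 1

Summary:
  λ = 1: algebraic multiplicity = 3, geometric multiplicity = 1
  λ = 5: algebraic multiplicity = 1, geometric multiplicity = 1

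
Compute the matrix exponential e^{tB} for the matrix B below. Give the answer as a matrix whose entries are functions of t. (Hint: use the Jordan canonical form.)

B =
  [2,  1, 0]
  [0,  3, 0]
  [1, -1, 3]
e^{tB} =
  [exp(2*t), exp(3*t) - exp(2*t), 0]
  [0, exp(3*t), 0]
  [exp(3*t) - exp(2*t), -exp(3*t) + exp(2*t), exp(3*t)]

Strategy: write B = P · J · P⁻¹ where J is a Jordan canonical form, so e^{tB} = P · e^{tJ} · P⁻¹, and e^{tJ} can be computed block-by-block.

B has Jordan form
J =
  [2, 0, 0]
  [0, 3, 0]
  [0, 0, 3]
(up to reordering of blocks).

Per-block formulas:
  For a 1×1 block at λ = 3: exp(t · [3]) = [e^(3t)].
  For a 1×1 block at λ = 2: exp(t · [2]) = [e^(2t)].

After assembling e^{tJ} and conjugating by P, we get:

e^{tB} =
  [exp(2*t), exp(3*t) - exp(2*t), 0]
  [0, exp(3*t), 0]
  [exp(3*t) - exp(2*t), -exp(3*t) + exp(2*t), exp(3*t)]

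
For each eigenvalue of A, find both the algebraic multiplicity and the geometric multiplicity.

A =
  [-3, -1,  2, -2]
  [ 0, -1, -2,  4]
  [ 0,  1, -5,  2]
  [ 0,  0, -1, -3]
λ = -3: alg = 4, geom = 2

Step 1 — factor the characteristic polynomial to read off the algebraic multiplicities:
  χ_A(x) = (x + 3)^4

Step 2 — compute geometric multiplicities via the rank-nullity identity g(λ) = n − rank(A − λI):
  rank(A − (-3)·I) = 2, so dim ker(A − (-3)·I) = n − 2 = 2

Summary:
  λ = -3: algebraic multiplicity = 4, geometric multiplicity = 2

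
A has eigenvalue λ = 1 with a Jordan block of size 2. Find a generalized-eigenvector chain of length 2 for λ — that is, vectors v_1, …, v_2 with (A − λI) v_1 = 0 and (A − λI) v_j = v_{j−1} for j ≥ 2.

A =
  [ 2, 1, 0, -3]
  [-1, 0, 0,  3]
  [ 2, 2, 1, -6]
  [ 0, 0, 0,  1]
A Jordan chain for λ = 1 of length 2:
v_1 = (1, -1, 2, 0)ᵀ
v_2 = (1, 0, 0, 0)ᵀ

Let N = A − (1)·I. We want v_2 with N^2 v_2 = 0 but N^1 v_2 ≠ 0; then v_{j-1} := N · v_j for j = 2, …, 2.

Pick v_2 = (1, 0, 0, 0)ᵀ.
Then v_1 = N · v_2 = (1, -1, 2, 0)ᵀ.

Sanity check: (A − (1)·I) v_1 = (0, 0, 0, 0)ᵀ = 0. ✓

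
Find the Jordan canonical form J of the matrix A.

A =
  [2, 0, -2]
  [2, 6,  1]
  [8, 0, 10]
J_2(6) ⊕ J_1(6)

The characteristic polynomial is
  det(x·I − A) = x^3 - 18*x^2 + 108*x - 216 = (x - 6)^3

Eigenvalues and multiplicities (the geometric multiplicity of λ is n − rank(A − λI), which equals the number of Jordan blocks for λ):
  λ = 6: algebraic multiplicity = 3, geometric multiplicity = 2

Determining the block sizes for each eigenvalue:
  λ = 6: 2 blocks summing to 3 forces exactly one block of size 2 and the rest size 1 → block sizes [2, 1]

Assembling the blocks gives a Jordan form
J =
  [6, 1, 0]
  [0, 6, 0]
  [0, 0, 6]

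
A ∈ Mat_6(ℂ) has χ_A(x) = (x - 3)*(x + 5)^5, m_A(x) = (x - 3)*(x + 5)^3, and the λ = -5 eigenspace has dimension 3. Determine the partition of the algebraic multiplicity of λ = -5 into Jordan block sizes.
Block sizes for λ = -5: [3, 1, 1]

Step 1 — from the characteristic polynomial, algebraic multiplicity of λ = -5 is 5. From dim ker(A − (-5)·I) = 3, there are exactly 3 Jordan blocks for λ = -5.
Step 2 — from the minimal polynomial, the factor (x + 5)^3 tells us the largest block for λ = -5 has size 3.
Step 3 — with total size 5, 3 blocks, and largest block 3, the block sizes (in nonincreasing order) are [3, 1, 1].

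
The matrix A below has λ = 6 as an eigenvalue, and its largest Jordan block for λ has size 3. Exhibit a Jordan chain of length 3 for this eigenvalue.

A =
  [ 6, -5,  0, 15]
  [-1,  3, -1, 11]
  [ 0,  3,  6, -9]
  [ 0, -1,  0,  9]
A Jordan chain for λ = 6 of length 3:
v_1 = (5, 3, -3, 1)ᵀ
v_2 = (0, -1, 0, 0)ᵀ
v_3 = (1, 0, 0, 0)ᵀ

Let N = A − (6)·I. We want v_3 with N^3 v_3 = 0 but N^2 v_3 ≠ 0; then v_{j-1} := N · v_j for j = 3, …, 2.

Pick v_3 = (1, 0, 0, 0)ᵀ.
Then v_2 = N · v_3 = (0, -1, 0, 0)ᵀ.
Then v_1 = N · v_2 = (5, 3, -3, 1)ᵀ.

Sanity check: (A − (6)·I) v_1 = (0, 0, 0, 0)ᵀ = 0. ✓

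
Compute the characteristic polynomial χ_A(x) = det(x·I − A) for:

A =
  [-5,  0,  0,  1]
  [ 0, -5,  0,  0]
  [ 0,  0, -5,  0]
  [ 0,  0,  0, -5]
x^4 + 20*x^3 + 150*x^2 + 500*x + 625

Expanding det(x·I − A) (e.g. by cofactor expansion or by noting that A is similar to its Jordan form J, which has the same characteristic polynomial as A) gives
  χ_A(x) = x^4 + 20*x^3 + 150*x^2 + 500*x + 625
which factors as (x + 5)^4. The eigenvalues (with algebraic multiplicities) are λ = -5 with multiplicity 4.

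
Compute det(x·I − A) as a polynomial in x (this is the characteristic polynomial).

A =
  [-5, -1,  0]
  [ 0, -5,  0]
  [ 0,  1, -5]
x^3 + 15*x^2 + 75*x + 125

Expanding det(x·I − A) (e.g. by cofactor expansion or by noting that A is similar to its Jordan form J, which has the same characteristic polynomial as A) gives
  χ_A(x) = x^3 + 15*x^2 + 75*x + 125
which factors as (x + 5)^3. The eigenvalues (with algebraic multiplicities) are λ = -5 with multiplicity 3.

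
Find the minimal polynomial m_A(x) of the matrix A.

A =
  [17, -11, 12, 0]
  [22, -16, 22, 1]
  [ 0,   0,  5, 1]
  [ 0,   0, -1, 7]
x^4 - 13*x^3 + 18*x^2 + 324*x - 1080

The characteristic polynomial is χ_A(x) = (x - 6)^3*(x + 5), so the eigenvalues are known. The minimal polynomial is
  m_A(x) = Π_λ (x − λ)^{k_λ}
where k_λ is the size of the *largest* Jordan block for λ (equivalently, the smallest k with (A − λI)^k v = 0 for every generalised eigenvector v of λ).

  λ = -5: largest Jordan block has size 1, contributing (x + 5)
  λ = 6: largest Jordan block has size 3, contributing (x − 6)^3

So m_A(x) = (x - 6)^3*(x + 5) = x^4 - 13*x^3 + 18*x^2 + 324*x - 1080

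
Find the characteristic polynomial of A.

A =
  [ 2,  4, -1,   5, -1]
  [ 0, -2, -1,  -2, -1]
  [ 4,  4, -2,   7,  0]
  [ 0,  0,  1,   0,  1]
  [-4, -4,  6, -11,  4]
x^5 - 2*x^4 - 8*x^3 + 16*x^2 + 16*x - 32

Expanding det(x·I − A) (e.g. by cofactor expansion or by noting that A is similar to its Jordan form J, which has the same characteristic polynomial as A) gives
  χ_A(x) = x^5 - 2*x^4 - 8*x^3 + 16*x^2 + 16*x - 32
which factors as (x - 2)^3*(x + 2)^2. The eigenvalues (with algebraic multiplicities) are λ = -2 with multiplicity 2, λ = 2 with multiplicity 3.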